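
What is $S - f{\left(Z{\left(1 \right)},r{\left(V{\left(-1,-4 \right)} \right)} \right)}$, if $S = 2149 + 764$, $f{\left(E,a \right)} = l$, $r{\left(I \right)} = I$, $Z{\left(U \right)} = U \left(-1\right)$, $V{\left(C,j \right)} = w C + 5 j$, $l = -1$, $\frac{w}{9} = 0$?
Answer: $2914$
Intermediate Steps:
$w = 0$ ($w = 9 \cdot 0 = 0$)
$V{\left(C,j \right)} = 5 j$ ($V{\left(C,j \right)} = 0 C + 5 j = 0 + 5 j = 5 j$)
$Z{\left(U \right)} = - U$
$f{\left(E,a \right)} = -1$
$S = 2913$
$S - f{\left(Z{\left(1 \right)},r{\left(V{\left(-1,-4 \right)} \right)} \right)} = 2913 - -1 = 2913 + 1 = 2914$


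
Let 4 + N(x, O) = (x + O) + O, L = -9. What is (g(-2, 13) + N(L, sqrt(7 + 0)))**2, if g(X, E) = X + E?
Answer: 32 - 8*sqrt(7) ≈ 10.834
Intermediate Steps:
N(x, O) = -4 + x + 2*O (N(x, O) = -4 + ((x + O) + O) = -4 + ((O + x) + O) = -4 + (x + 2*O) = -4 + x + 2*O)
g(X, E) = E + X
(g(-2, 13) + N(L, sqrt(7 + 0)))**2 = ((13 - 2) + (-4 - 9 + 2*sqrt(7 + 0)))**2 = (11 + (-4 - 9 + 2*sqrt(7)))**2 = (11 + (-13 + 2*sqrt(7)))**2 = (-2 + 2*sqrt(7))**2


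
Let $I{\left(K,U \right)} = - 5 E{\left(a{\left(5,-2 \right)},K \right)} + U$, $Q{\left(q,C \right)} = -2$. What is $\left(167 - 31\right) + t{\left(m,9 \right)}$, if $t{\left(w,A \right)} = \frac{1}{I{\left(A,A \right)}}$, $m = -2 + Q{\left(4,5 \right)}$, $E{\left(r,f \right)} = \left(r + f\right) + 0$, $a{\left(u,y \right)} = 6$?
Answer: $\frac{8975}{66} \approx 135.98$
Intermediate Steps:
$E{\left(r,f \right)} = f + r$ ($E{\left(r,f \right)} = \left(f + r\right) + 0 = f + r$)
$m = -4$ ($m = -2 - 2 = -4$)
$I{\left(K,U \right)} = -30 + U - 5 K$ ($I{\left(K,U \right)} = - 5 \left(K + 6\right) + U = - 5 \left(6 + K\right) + U = \left(-30 - 5 K\right) + U = -30 + U - 5 K$)
$t{\left(w,A \right)} = \frac{1}{-30 - 4 A}$ ($t{\left(w,A \right)} = \frac{1}{-30 + A - 5 A} = \frac{1}{-30 - 4 A}$)
$\left(167 - 31\right) + t{\left(m,9 \right)} = \left(167 - 31\right) + \frac{1}{2 \left(-15 - 18\right)} = 136 + \frac{1}{2 \left(-15 - 18\right)} = 136 + \frac{1}{2 \left(-33\right)} = 136 + \frac{1}{2} \left(- \frac{1}{33}\right) = 136 - \frac{1}{66} = \frac{8975}{66}$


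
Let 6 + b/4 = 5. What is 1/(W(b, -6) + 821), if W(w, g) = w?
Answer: 1/817 ≈ 0.0012240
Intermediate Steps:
b = -4 (b = -24 + 4*5 = -24 + 20 = -4)
1/(W(b, -6) + 821) = 1/(-4 + 821) = 1/817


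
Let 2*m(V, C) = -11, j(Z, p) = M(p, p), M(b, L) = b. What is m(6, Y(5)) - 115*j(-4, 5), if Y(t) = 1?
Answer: -1161/2 ≈ -580.50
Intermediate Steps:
j(Z, p) = p
m(V, C) = -11/2 (m(V, C) = (½)*(-11) = -11/2)
m(6, Y(5)) - 115*j(-4, 5) = -11/2 - 115*5 = -11/2 - 575 = -1161/2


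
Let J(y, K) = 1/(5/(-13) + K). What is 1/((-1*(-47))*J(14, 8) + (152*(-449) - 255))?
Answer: -99/6781186 ≈ -1.4599e-5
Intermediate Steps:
J(y, K) = 1/(-5/13 + K) (J(y, K) = 1/(5*(-1/13) + K) = 1/(-5/13 + K))
1/((-1*(-47))*J(14, 8) + (152*(-449) - 255)) = 1/((-1*(-47))*(13/(-5 + 13*8)) + (152*(-449) - 255)) = 1/(47*(13/(-5 + 104)) + (-68248 - 255)) = 1/(47*(13/99) - 68503) = 1/(611/99 - 68503) = 1/(-6781186/99) = -99/6781186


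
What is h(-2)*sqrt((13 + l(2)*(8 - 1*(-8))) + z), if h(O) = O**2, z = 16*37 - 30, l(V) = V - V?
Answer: 20*sqrt(23) ≈ 95.917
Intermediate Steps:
l(V) = 0
z = 562 (z = 592 - 30 = 562)
h(-2)*sqrt((13 + l(2)*(8 - 1*(-8))) + z) = (-2)**2*sqrt((13 + 0*(8 - 1*(-8))) + 562) = 4*sqrt((13 + 0*(8 + 8)) + 562) = 4*sqrt((13 + 0*16) + 562) = 4*sqrt((13 + 0) + 562) = 4*sqrt(13 + 562) = 4*sqrt(575) = 4*(5*sqrt(23)) = 20*sqrt(23)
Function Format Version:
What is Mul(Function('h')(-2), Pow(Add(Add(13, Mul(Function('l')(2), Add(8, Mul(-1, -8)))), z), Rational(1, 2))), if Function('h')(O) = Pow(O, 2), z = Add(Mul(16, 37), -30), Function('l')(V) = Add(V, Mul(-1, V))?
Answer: Mul(20, Pow(23, Rational(1, 2))) ≈ 95.917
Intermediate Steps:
Function('l')(V) = 0
z = 562 (z = Add(592, -30) = 562)
Mul(Function('h')(-2), Pow(Add(Add(13, Mul(Function('l')(2), Add(8, Mul(-1, -8)))), z), Rational(1, 2))) = Mul(Pow(-2, 2), Pow(Add(Add(13, Mul(0, Add(8, Mul(-1, -8)))), 562), Rational(1, 2))) = Mul(4, Pow(Add(Add(13, Mul(0, Add(8, 8))), 562), Rational(1, 2))) = Mul(4, Pow(Add(Add(13, Mul(0, 16)), 562), Rational(1, 2))) = Mul(4, Pow(Add(Add(13, 0), 562), Rational(1, 2))) = Mul(4, Pow(Add(13, 562), Rational(1, 2))) = Mul(4, Pow(575, Rational(1, 2))) = Mul(4, Mul(5, Pow(23, Rational(1, 2)))) = Mul(20, Pow(23, Rational(1, 2)))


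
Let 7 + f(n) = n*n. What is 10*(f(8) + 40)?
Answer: 970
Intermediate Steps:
f(n) = -7 + n**2 (f(n) = -7 + n*n = -7 + n**2)
10*(f(8) + 40) = 10*((-7 + 8**2) + 40) = 10*((-7 + 64) + 40) = 10*(57 + 40) = 10*97 = 970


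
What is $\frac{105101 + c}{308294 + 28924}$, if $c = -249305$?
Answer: $- \frac{24034}{56203} \approx -0.42763$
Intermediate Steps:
$\frac{105101 + c}{308294 + 28924} = \frac{105101 - 249305}{308294 + 28924} = - \frac{144204}{337218} = \left(-144204\right) \frac{1}{337218} = - \frac{24034}{56203}$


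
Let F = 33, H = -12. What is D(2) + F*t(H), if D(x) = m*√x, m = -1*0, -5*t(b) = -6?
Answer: 198/5 ≈ 39.600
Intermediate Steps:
t(b) = 6/5 (t(b) = -⅕*(-6) = 6/5)
m = 0
D(x) = 0 (D(x) = 0*√x = 0)
D(2) + F*t(H) = 0 + 33*(6/5) = 0 + 198/5 = 198/5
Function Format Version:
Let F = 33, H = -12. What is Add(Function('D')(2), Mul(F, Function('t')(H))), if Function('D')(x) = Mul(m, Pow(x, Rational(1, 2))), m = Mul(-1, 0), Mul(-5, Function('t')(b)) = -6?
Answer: Rational(198, 5) ≈ 39.600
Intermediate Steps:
Function('t')(b) = Rational(6, 5) (Function('t')(b) = Mul(Rational(-1, 5), -6) = Rational(6, 5))
m = 0
Function('D')(x) = 0 (Function('D')(x) = Mul(0, Pow(x, Rational(1, 2))) = 0)
Add(Function('D')(2), Mul(F, Function('t')(H))) = Add(0, Mul(33, Rational(6, 5))) = Add(0, Rational(198, 5)) = Rational(198, 5)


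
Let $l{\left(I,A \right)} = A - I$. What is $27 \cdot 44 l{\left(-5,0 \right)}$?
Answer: $5940$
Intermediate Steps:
$27 \cdot 44 l{\left(-5,0 \right)} = 27 \cdot 44 \left(0 - -5\right) = 1188 \left(0 + 5\right) = 1188 \cdot 5 = 5940$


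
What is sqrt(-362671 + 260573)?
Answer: I*sqrt(102098) ≈ 319.53*I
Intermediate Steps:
sqrt(-362671 + 260573) = sqrt(-102098) = I*sqrt(102098)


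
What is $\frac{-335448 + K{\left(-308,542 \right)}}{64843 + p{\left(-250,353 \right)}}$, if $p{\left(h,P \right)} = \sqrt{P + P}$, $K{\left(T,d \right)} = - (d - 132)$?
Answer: $- \frac{21778040294}{4204613943} + \frac{335858 \sqrt{706}}{4204613943} \approx -5.1774$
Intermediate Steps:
$K{\left(T,d \right)} = 132 - d$ ($K{\left(T,d \right)} = - (-132 + d) = 132 - d$)
$p{\left(h,P \right)} = \sqrt{2} \sqrt{P}$ ($p{\left(h,P \right)} = \sqrt{2 P} = \sqrt{2} \sqrt{P}$)
$\frac{-335448 + K{\left(-308,542 \right)}}{64843 + p{\left(-250,353 \right)}} = \frac{-335448 + \left(132 - 542\right)}{64843 + \sqrt{2} \sqrt{353}} = \frac{-335448 + \left(132 - 542\right)}{64843 + \sqrt{706}} = \frac{-335448 - 410}{64843 + \sqrt{706}} = - \frac{335858}{64843 + \sqrt{706}}$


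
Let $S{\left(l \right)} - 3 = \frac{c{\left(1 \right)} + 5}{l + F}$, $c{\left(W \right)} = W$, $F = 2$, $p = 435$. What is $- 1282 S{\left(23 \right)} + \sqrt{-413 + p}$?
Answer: $- \frac{103842}{25} + \sqrt{22} \approx -4149.0$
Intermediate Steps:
$S{\left(l \right)} = 3 + \frac{6}{2 + l}$ ($S{\left(l \right)} = 3 + \frac{1 + 5}{l + 2} = 3 + \frac{6}{2 + l}$)
$- 1282 S{\left(23 \right)} + \sqrt{-413 + p} = - 1282 \frac{3 \left(4 + 23\right)}{2 + 23} + \sqrt{-413 + 435} = - 1282 \cdot 3 \cdot \frac{1}{25} \cdot 27 + \sqrt{22} = \left(-1282\right) \frac{81}{25} + \sqrt{22} = - \frac{103842}{25} + \sqrt{22}$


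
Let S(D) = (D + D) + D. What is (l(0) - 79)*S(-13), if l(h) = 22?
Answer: 2223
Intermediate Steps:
S(D) = 3*D (S(D) = 2*D + D = 3*D)
(l(0) - 79)*S(-13) = (22 - 79)*(3*(-13)) = -57*(-39) = 2223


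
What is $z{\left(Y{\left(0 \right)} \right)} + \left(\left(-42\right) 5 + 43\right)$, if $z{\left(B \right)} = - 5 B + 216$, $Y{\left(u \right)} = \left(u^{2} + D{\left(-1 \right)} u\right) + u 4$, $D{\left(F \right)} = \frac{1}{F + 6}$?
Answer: $49$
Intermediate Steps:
$D{\left(F \right)} = \frac{1}{6 + F}$
$Y{\left(u \right)} = u^{2} + \frac{21 u}{5}$ ($Y{\left(u \right)} = \left(u^{2} + \frac{u}{6 - 1}\right) + u 4 = \left(u^{2} + \frac{u}{5}\right) + 4 u = u^{2} + \frac{21 u}{5}$)
$z{\left(B \right)} = 216 - 5 B$
$z{\left(Y{\left(0 \right)} \right)} + \left(\left(-42\right) 5 + 43\right) = \left(216 - 5 \cdot \frac{1}{5} \cdot 0 \left(21 + 5 \cdot 0\right)\right) + \left(\left(-42\right) 5 + 43\right) = \left(216 - 5 \cdot \frac{1}{5} \cdot 0 \left(21 + 0\right)\right) + \left(-210 + 43\right) = \left(216 - 5 \cdot \frac{1}{5} \cdot 0 \cdot 21\right) - 167 = \left(216 - 0\right) - 167 = \left(216 + 0\right) - 167 = 216 - 167 = 49$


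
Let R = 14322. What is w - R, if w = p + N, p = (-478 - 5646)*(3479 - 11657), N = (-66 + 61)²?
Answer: 50067775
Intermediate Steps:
N = 25 (N = (-5)² = 25)
p = 50082072 (p = -6124*(-8178) = 50082072)
w = 50082097 (w = 50082072 + 25 = 50082097)
w - R = 50082097 - 1*14322 = 50082097 - 14322 = 50067775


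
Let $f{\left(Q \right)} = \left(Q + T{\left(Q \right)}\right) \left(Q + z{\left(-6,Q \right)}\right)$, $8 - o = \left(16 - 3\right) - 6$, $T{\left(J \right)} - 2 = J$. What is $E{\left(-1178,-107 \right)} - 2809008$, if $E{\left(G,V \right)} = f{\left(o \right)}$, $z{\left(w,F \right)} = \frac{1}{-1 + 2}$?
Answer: $-2809000$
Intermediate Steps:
$T{\left(J \right)} = 2 + J$
$z{\left(w,F \right)} = 1$ ($z{\left(w,F \right)} = 1^{-1} = 1$)
$o = 1$ ($o = 8 - \left(\left(16 - 3\right) - 6\right) = 8 - \left(13 - 6\right) = 8 - 7 = 1$)
$f{\left(Q \right)} = \left(1 + Q\right) \left(2 + 2 Q\right)$ ($f{\left(Q \right)} = \left(Q + \left(2 + Q\right)\right) \left(Q + 1\right) = \left(2 + 2 Q\right) \left(1 + Q\right) = \left(1 + Q\right) \left(2 + 2 Q\right)$)
$E{\left(G,V \right)} = 8$ ($E{\left(G,V \right)} = 2 + 2 \cdot 1^{2} + 4 \cdot 1 = 2 + 2 \cdot 1 + 4 = 2 + 2 + 4 = 8$)
$E{\left(-1178,-107 \right)} - 2809008 = 8 - 2809008 = -2809000$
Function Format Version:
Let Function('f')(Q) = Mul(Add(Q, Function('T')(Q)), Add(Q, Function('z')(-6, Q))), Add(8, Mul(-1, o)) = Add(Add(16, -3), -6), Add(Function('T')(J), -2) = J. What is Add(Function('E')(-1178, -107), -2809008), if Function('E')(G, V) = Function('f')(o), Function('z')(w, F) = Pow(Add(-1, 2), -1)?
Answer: -2809000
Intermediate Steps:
Function('T')(J) = Add(2, J)
Function('z')(w, F) = 1 (Function('z')(w, F) = Pow(1, -1) = 1)
o = 1 (o = Add(8, Mul(-1, Add(Add(16, -3), -6))) = Add(8, Mul(-1, Add(13, -6))) = Add(8, Mul(-1, 7)) = Add(8, -7) = 1)
Function('f')(Q) = Mul(Add(1, Q), Add(2, Mul(2, Q))) (Function('f')(Q) = Mul(Add(Q, Add(2, Q)), Add(Q, 1)) = Mul(Add(2, Mul(2, Q)), Add(1, Q)) = Mul(Add(1, Q), Add(2, Mul(2, Q))))
Function('E')(G, V) = 8 (Function('E')(G, V) = Add(2, Mul(2, Pow(1, 2)), Mul(4, 1)) = Add(2, Mul(2, 1), 4) = Add(2, 2, 4) = 8)
Add(Function('E')(-1178, -107), -2809008) = Add(8, -2809008) = -2809000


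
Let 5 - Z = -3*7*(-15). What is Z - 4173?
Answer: -4483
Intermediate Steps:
Z = -310 (Z = 5 - (-3*7)*(-15) = 5 - (-21)*(-15) = 5 - 1*315 = 5 - 315 = -310)
Z - 4173 = -310 - 4173 = -4483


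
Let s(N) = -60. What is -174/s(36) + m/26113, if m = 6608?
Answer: 823357/261130 ≈ 3.1531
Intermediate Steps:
-174/s(36) + m/26113 = -174/(-60) + 6608/26113 = -174*(-1/60) + 6608*(1/26113) = 29/10 + 6608/26113 = 823357/261130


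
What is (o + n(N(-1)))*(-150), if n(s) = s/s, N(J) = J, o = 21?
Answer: -3300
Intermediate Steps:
n(s) = 1
(o + n(N(-1)))*(-150) = (21 + 1)*(-150) = 22*(-150) = -3300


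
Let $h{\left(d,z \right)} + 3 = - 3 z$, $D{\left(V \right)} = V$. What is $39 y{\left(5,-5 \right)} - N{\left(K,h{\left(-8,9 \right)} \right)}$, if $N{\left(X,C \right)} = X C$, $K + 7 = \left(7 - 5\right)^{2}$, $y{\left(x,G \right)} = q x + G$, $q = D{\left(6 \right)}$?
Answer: $885$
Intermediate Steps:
$h{\left(d,z \right)} = -3 - 3 z$
$q = 6$
$y{\left(x,G \right)} = G + 6 x$ ($y{\left(x,G \right)} = 6 x + G = G + 6 x$)
$K = -3$ ($K = -7 + \left(7 - 5\right)^{2} = -7 + 2^{2} = -7 + 4 = -3$)
$N{\left(X,C \right)} = C X$
$39 y{\left(5,-5 \right)} - N{\left(K,h{\left(-8,9 \right)} \right)} = 39 \left(-5 + 6 \cdot 5\right) - \left(-3 - 27\right) \left(-3\right) = 39 \left(-5 + 30\right) - \left(-3 - 27\right) \left(-3\right) = 39 \cdot 25 - \left(-30\right) \left(-3\right) = 975 - 90 = 885$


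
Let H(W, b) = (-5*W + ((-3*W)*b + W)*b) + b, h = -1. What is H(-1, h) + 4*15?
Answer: 68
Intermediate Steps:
H(W, b) = b - 5*W + b*(W - 3*W*b) (H(W, b) = (-5*W + (-3*W*b + W)*b) + b = (-5*W + (W - 3*W*b)*b) + b = (-5*W + b*(W - 3*W*b)) + b = b - 5*W + b*(W - 3*W*b))
H(-1, h) + 4*15 = (-1 - 5*(-1) - 1*(-1) - 3*(-1)*(-1)**2) + 4*15 = (-1 + 5 + 1 - 3*(-1)*1) + 60 = (-1 + 5 + 1 + 3) + 60 = 8 + 60 = 68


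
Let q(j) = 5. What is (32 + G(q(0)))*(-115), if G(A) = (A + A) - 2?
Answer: -4600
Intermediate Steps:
G(A) = -2 + 2*A (G(A) = 2*A - 2 = -2 + 2*A)
(32 + G(q(0)))*(-115) = (32 + (-2 + 2*5))*(-115) = (32 + (-2 + 10))*(-115) = (32 + 8)*(-115) = 40*(-115) = -4600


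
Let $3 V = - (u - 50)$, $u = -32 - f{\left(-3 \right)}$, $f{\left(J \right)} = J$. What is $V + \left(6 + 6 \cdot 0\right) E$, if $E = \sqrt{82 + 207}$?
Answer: $\frac{385}{3} \approx 128.33$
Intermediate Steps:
$u = -29$ ($u = -32 - -3 = -32 + 3 = -29$)
$E = 17$ ($E = \sqrt{289} = 17$)
$V = \frac{79}{3}$ ($V = \frac{\left(-1\right) \left(-29 - 50\right)}{3} = \frac{\left(-1\right) \left(-79\right)}{3} = \frac{1}{3} \cdot 79 = \frac{79}{3} \approx 26.333$)
$V + \left(6 + 6 \cdot 0\right) E = \frac{79}{3} + \left(6 + 6 \cdot 0\right) 17 = \frac{79}{3} + \left(6 + 0\right) 17 = \frac{79}{3} + 6 \cdot 17 = \frac{79}{3} + 102 = \frac{385}{3}$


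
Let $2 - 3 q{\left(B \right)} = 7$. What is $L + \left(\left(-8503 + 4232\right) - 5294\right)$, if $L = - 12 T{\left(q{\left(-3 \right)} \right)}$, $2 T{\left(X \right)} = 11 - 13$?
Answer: $-9553$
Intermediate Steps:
$q{\left(B \right)} = - \frac{5}{3}$ ($q{\left(B \right)} = \frac{2}{3} - \frac{7}{3} = - \frac{5}{3}$)
$T{\left(X \right)} = -1$ ($T{\left(X \right)} = \frac{11 - 13}{2} = \frac{1}{2} \left(-2\right) = -1$)
$L = 12$ ($L = \left(-12\right) \left(-1\right) = 12$)
$L + \left(\left(-8503 + 4232\right) - 5294\right) = 12 + \left(\left(-8503 + 4232\right) - 5294\right) = 12 - 9565 = -9553$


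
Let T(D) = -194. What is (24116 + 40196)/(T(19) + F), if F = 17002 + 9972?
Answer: 16078/6695 ≈ 2.4015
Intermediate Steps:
F = 26974
(24116 + 40196)/(T(19) + F) = (24116 + 40196)/(-194 + 26974) = 64312/26780 = 64312*(1/26780) = 16078/6695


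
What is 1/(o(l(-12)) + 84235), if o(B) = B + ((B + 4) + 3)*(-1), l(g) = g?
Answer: 1/84228 ≈ 1.1873e-5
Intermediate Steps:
o(B) = -7 (o(B) = B + ((4 + B) + 3)*(-1) = B + (7 + B)*(-1) = B + (-7 - B) = -7)
1/(o(l(-12)) + 84235) = 1/(-7 + 84235) = 1/84228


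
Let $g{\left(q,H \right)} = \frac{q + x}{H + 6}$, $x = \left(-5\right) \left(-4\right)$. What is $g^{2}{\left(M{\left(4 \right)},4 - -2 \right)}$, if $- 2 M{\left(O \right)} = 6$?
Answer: $\frac{289}{144} \approx 2.0069$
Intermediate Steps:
$M{\left(O \right)} = -3$ ($M{\left(O \right)} = \left(- \frac{1}{2}\right) 6 = -3$)
$x = 20$
$g{\left(q,H \right)} = \frac{20 + q}{6 + H}$ ($g{\left(q,H \right)} = \frac{q + 20}{H + 6} = \frac{20 + q}{6 + H}$)
$g^{2}{\left(M{\left(4 \right)},4 - -2 \right)} = \left(\frac{20 - 3}{6 + \left(4 - -2\right)}\right)^{2} = \left(\frac{1}{6 + \left(4 + 2\right)} 17\right)^{2} = \left(\frac{1}{6 + 6} \cdot 17\right)^{2} = \left(\frac{1}{12} \cdot 17\right)^{2} = \left(\frac{17}{12}\right)^{2} = \frac{289}{144}$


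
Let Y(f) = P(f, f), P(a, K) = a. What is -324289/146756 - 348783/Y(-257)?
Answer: 51102655675/37716292 ≈ 1354.9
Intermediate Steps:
Y(f) = f
-324289/146756 - 348783/Y(-257) = -324289/146756 - 348783/(-257) = -324289*1/146756 - 348783*(-1/257) = -324289/146756 + 348783/257 = 51102655675/37716292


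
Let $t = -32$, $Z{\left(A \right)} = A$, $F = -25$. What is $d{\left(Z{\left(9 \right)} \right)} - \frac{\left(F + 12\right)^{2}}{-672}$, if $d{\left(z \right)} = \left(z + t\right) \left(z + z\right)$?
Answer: $- \frac{278039}{672} \approx -413.75$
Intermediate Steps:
$d{\left(z \right)} = 2 z \left(-32 + z\right)$ ($d{\left(z \right)} = \left(z - 32\right) \left(z + z\right) = \left(-32 + z\right) 2 z = 2 z \left(-32 + z\right)$)
$d{\left(Z{\left(9 \right)} \right)} - \frac{\left(F + 12\right)^{2}}{-672} = 2 \cdot 9 \left(-32 + 9\right) - \frac{\left(-25 + 12\right)^{2}}{-672} = 2 \cdot 9 \left(-23\right) - \left(-13\right)^{2} \left(- \frac{1}{672}\right) = -414 - 169 \left(- \frac{1}{672}\right) = -414 - - \frac{169}{672} = -414 + \frac{169}{672} = - \frac{278039}{672}$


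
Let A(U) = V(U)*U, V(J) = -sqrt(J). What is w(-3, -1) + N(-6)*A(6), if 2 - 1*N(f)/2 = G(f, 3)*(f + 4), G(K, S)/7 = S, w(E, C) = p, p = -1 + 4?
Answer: 3 - 528*sqrt(6) ≈ -1290.3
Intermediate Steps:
A(U) = -U**(3/2) (A(U) = (-sqrt(U))*U = -U**(3/2))
p = 3
w(E, C) = 3
G(K, S) = 7*S
N(f) = -164 - 42*f (N(f) = 4 - 2*7*3*(f + 4) = 4 - 42*(4 + f) = 4 - 2*(84 + 21*f) = 4 + (-168 - 42*f) = -164 - 42*f)
w(-3, -1) + N(-6)*A(6) = 3 + (-164 - 42*(-6))*(-6**(3/2)) = 3 + (-164 + 252)*(-6*sqrt(6)) = 3 + 88*(-6*sqrt(6)) = 3 - 528*sqrt(6)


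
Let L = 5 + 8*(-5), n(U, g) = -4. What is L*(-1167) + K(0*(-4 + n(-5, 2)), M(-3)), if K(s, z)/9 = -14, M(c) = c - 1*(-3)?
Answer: 40719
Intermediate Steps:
M(c) = 3 + c (M(c) = c + 3 = 3 + c)
L = -35 (L = 5 - 40 = -35)
K(s, z) = -126 (K(s, z) = 9*(-14) = -126)
L*(-1167) + K(0*(-4 + n(-5, 2)), M(-3)) = -35*(-1167) - 126 = 40845 - 126 = 40719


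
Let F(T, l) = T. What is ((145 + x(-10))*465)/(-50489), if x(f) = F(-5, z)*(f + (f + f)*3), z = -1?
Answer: -230175/50489 ≈ -4.5589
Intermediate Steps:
x(f) = -35*f (x(f) = -5*(f + (f + f)*3) = -5*(f + (2*f)*3) = -5*(f + 6*f) = -35*f)
((145 + x(-10))*465)/(-50489) = ((145 - 35*(-10))*465)/(-50489) = ((145 + 350)*465)*(-1/50489) = (495*465)*(-1/50489) = 230175*(-1/50489) = -230175/50489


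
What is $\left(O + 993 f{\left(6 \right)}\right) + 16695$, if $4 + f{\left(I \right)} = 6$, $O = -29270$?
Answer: $-10589$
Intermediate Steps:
$f{\left(I \right)} = 2$ ($f{\left(I \right)} = -4 + 6 = 2$)
$\left(O + 993 f{\left(6 \right)}\right) + 16695 = \left(-29270 + 993 \cdot 2\right) + 16695 = \left(-29270 + 1986\right) + 16695 = -27284 + 16695 = -10589$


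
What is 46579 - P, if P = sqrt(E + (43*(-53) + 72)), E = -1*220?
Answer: 46579 - I*sqrt(2427) ≈ 46579.0 - 49.265*I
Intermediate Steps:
E = -220
P = I*sqrt(2427) (P = sqrt(-220 + (43*(-53) + 72)) = sqrt(-220 + (-2279 + 72)) = sqrt(-220 - 2207) = sqrt(-2427) = I*sqrt(2427) ≈ 49.265*I)
46579 - P = 46579 - I*sqrt(2427)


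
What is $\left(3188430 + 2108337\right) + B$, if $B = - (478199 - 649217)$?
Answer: $5467785$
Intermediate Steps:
$B = 171018$ ($B = - (478199 - 649217) = \left(-1\right) \left(-171018\right) = 171018$)
$\left(3188430 + 2108337\right) + B = \left(3188430 + 2108337\right) + 171018 = 5296767 + 171018 = 5467785$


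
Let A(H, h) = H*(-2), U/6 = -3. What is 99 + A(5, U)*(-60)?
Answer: 699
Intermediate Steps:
U = -18 (U = 6*(-3) = -18)
A(H, h) = -2*H
99 + A(5, U)*(-60) = 99 - 2*5*(-60) = 99 - 10*(-60) = 99 + 600 = 699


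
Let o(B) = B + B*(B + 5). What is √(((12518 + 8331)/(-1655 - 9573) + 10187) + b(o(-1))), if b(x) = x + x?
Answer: √320689945149/5614 ≈ 100.87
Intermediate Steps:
o(B) = B + B*(5 + B)
b(x) = 2*x
√(((12518 + 8331)/(-1655 - 9573) + 10187) + b(o(-1))) = √(((12518 + 8331)/(-1655 - 9573) + 10187) + 2*(-(6 - 1))) = √((20849/(-11228) + 10187) + 2*(-1*5)) = √((20849*(-1/11228) + 10187) + 2*(-5)) = √((-20849/11228 + 10187) - 10) = √(114358787/11228 - 10) = √(114246507/11228) = √320689945149/5614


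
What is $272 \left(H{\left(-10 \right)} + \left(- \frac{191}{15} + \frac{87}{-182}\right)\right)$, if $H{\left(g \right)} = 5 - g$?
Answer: $\frac{664088}{1365} \approx 486.51$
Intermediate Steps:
$272 \left(H{\left(-10 \right)} + \left(- \frac{191}{15} + \frac{87}{-182}\right)\right) = 272 \left(\left(5 - -10\right) + \left(- \frac{191}{15} + \frac{87}{-182}\right)\right) = 272 \left(\left(5 + 10\right) + \left(\left(-191\right) \frac{1}{15} + 87 \left(- \frac{1}{182}\right)\right)\right) = 272 \left(15 - \frac{36067}{2730}\right) = 272 \cdot \frac{4883}{2730} = \frac{664088}{1365}$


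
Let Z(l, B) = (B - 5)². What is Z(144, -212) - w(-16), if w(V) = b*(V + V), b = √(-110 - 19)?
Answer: 47089 + 32*I*√129 ≈ 47089.0 + 363.45*I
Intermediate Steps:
b = I*√129 (b = √(-129) = I*√129 ≈ 11.358*I)
Z(l, B) = (-5 + B)²
w(V) = 2*I*V*√129 (w(V) = (I*√129)*(V + V) = (I*√129)*(2*V) = 2*I*V*√129)
Z(144, -212) - w(-16) = (-5 - 212)² - 2*I*(-16)*√129 = (-217)² - (-32)*I*√129 = 47089 + 32*I*√129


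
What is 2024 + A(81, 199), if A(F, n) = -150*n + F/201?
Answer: -1864315/67 ≈ -27826.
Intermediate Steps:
A(F, n) = -150*n + F/201 (A(F, n) = -150*n + F*(1/201) = -150*n + F/201)
2024 + A(81, 199) = 2024 + (-150*199 + (1/201)*81) = 2024 + (-29850 + 27/67) = 2024 - 1999923/67 = -1864315/67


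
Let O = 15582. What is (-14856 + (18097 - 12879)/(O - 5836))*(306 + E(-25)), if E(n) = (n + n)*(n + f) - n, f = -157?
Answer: -682716493649/4873 ≈ -1.4010e+8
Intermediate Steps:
E(n) = -n + 2*n*(-157 + n) (E(n) = (n + n)*(n - 157) - n = (2*n)*(-157 + n) - n = 2*n*(-157 + n) - n = -n + 2*n*(-157 + n))
(-14856 + (18097 - 12879)/(O - 5836))*(306 + E(-25)) = (-14856 + (18097 - 12879)/(15582 - 5836))*(306 - 25*(-315 + 2*(-25))) = (-14856 + 5218/9746)*(306 - 25*(-315 - 50)) = (-14856 + 5218*(1/9746))*(306 - 25*(-365)) = (-14856 + 2609/4873)*(306 + 9125) = -72390679/4873*9431 = -682716493649/4873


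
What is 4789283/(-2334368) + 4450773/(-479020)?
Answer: -3170976102281/279552239840 ≈ -11.343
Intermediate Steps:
4789283/(-2334368) + 4450773/(-479020) = 4789283*(-1/2334368) + 4450773*(-1/479020) = -4789283/2334368 - 4450773/479020 = -3170976102281/279552239840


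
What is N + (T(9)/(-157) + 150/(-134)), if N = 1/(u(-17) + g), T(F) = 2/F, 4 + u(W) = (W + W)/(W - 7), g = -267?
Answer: -344398667/306260685 ≈ -1.1245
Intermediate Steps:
u(W) = -4 + 2*W/(-7 + W) (u(W) = -4 + (W + W)/(W - 7) = -4 + (2*W)/(-7 + W) = -4 + 2*W/(-7 + W))
N = -12/3235 (N = 1/(2*(14 - 1*(-17))/(-7 - 17) - 267) = 1/(2*(14 + 17)/(-24) - 267) = 1/(2*(-1/24)*31 - 267) = 1/(-31/12 - 267) = 1/(-3235/12) = -12/3235 ≈ -0.0037094)
N + (T(9)/(-157) + 150/(-134)) = -12/3235 + ((2/9)/(-157) + 150/(-134)) = -12/3235 + ((2*(1/9))*(-1/157) + 150*(-1/134)) = -12/3235 + ((2/9)*(-1/157) - 75/67) = -12/3235 + (-2/1413 - 75/67) = -12/3235 - 106109/94671 = -344398667/306260685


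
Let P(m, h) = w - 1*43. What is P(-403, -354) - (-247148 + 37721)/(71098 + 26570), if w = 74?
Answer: 1079045/32556 ≈ 33.144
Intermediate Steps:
P(m, h) = 31 (P(m, h) = 74 - 1*43 = 74 - 43 = 31)
P(-403, -354) - (-247148 + 37721)/(71098 + 26570) = 31 - (-247148 + 37721)/(71098 + 26570) = 31 - (-209427)/97668 = 31 - 1*(-69809/32556) = 31 + 69809/32556 = 1079045/32556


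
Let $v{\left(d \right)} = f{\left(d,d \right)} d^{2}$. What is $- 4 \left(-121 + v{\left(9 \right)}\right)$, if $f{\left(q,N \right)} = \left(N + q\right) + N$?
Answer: $-8264$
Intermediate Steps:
$f{\left(q,N \right)} = q + 2 N$
$v{\left(d \right)} = 3 d^{3}$ ($v{\left(d \right)} = \left(d + 2 d\right) d^{2} = 3 d d^{2} = 3 d^{3}$)
$- 4 \left(-121 + v{\left(9 \right)}\right) = - 4 \left(-121 + 3 \cdot 9^{3}\right) = - 4 \left(-121 + 3 \cdot 729\right) = - 4 \left(-121 + 2187\right) = \left(-4\right) 2066 = -8264$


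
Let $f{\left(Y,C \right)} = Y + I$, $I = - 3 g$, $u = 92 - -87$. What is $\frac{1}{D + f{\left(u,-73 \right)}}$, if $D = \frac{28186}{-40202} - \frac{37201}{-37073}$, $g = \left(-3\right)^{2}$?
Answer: $\frac{745204373}{113496372208} \approx 0.0065659$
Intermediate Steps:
$u = 179$ ($u = 92 + 87 = 179$)
$g = 9$
$I = -27$ ($I = \left(-3\right) 9 = -27$)
$f{\left(Y,C \right)} = -27 + Y$ ($f{\left(Y,C \right)} = Y - 27 = -27 + Y$)
$D = \frac{225307512}{745204373}$ ($D = 28186 \left(- \frac{1}{40202}\right) - - \frac{37201}{37073} = - \frac{14093}{20101} + \frac{37201}{37073} = \frac{225307512}{745204373} \approx 0.30234$)
$\frac{1}{D + f{\left(u,-73 \right)}} = \frac{1}{\frac{225307512}{745204373} + \left(-27 + 179\right)} = \frac{1}{\frac{225307512}{745204373} + 152} = \frac{1}{\frac{113496372208}{745204373}} = \frac{745204373}{113496372208}$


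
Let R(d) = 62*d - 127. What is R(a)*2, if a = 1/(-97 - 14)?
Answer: -28318/111 ≈ -255.12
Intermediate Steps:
a = -1/111 (a = 1/(-111) = -1/111 ≈ -0.0090090)
R(d) = -127 + 62*d
R(a)*2 = (-127 + 62*(-1/111))*2 = (-127 - 62/111)*2 = -14159/111*2 = -28318/111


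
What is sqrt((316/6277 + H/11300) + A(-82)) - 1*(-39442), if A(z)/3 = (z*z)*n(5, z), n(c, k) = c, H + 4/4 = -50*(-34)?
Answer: 39442 + 3*sqrt(563817384816606147)/7093010 ≈ 39760.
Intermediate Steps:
H = 1699 (H = -1 - 50*(-34) = -1 + 1700 = 1699)
A(z) = 15*z**2 (A(z) = 3*((z*z)*5) = 3*(z**2*5) = 3*(5*z**2) = 15*z**2)
sqrt((316/6277 + H/11300) + A(-82)) - 1*(-39442) = sqrt((316/6277 + 1699/11300) + 15*(-82)**2) - 1*(-39442) = sqrt((316*(1/6277) + 1699*(1/11300)) + 15*6724) + 39442 = sqrt((316/6277 + 1699/11300) + 100860) + 39442 = sqrt(14235423/70930100 + 100860) + 39442 = sqrt(7154024121423/70930100) + 39442 = 3*sqrt(563817384816606147)/7093010 + 39442 = 39442 + 3*sqrt(563817384816606147)/7093010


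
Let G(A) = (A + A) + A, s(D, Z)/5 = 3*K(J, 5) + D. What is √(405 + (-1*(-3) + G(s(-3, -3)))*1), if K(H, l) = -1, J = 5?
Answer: √318 ≈ 17.833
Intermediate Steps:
s(D, Z) = -15 + 5*D (s(D, Z) = 5*(3*(-1) + D) = 5*(-3 + D) = -15 + 5*D)
G(A) = 3*A (G(A) = 2*A + A = 3*A)
√(405 + (-1*(-3) + G(s(-3, -3)))*1) = √(405 + (-1*(-3) + 3*(-15 + 5*(-3)))*1) = √(405 + (3 + 3*(-15 - 15))*1) = √(405 + (3 + 3*(-30))*1) = √(405 + (3 - 90)*1) = √(405 - 87*1) = √(405 - 87) = √318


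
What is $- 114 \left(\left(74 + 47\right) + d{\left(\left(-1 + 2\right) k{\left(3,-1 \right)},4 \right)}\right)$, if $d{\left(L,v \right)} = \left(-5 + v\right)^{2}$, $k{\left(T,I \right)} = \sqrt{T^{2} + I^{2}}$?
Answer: $-13908$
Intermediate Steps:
$k{\left(T,I \right)} = \sqrt{I^{2} + T^{2}}$
$- 114 \left(\left(74 + 47\right) + d{\left(\left(-1 + 2\right) k{\left(3,-1 \right)},4 \right)}\right) = - 114 \left(\left(74 + 47\right) + \left(-5 + 4\right)^{2}\right) = - 114 \left(121 + \left(-1\right)^{2}\right) = - 114 \left(121 + 1\right) = \left(-114\right) 122 = -13908$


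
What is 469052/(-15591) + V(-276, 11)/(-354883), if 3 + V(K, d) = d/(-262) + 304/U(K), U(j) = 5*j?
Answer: -5015395510523311/166708713100890 ≈ -30.085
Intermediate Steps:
V(K, d) = -3 - d/262 + 304/(5*K) (V(K, d) = -3 + (d/(-262) + 304/((5*K))) = -3 + (d*(-1/262) + 304*(1/(5*K))) = -3 + (-d/262 + 304/(5*K)) = -3 - d/262 + 304/(5*K))
469052/(-15591) + V(-276, 11)/(-354883) = 469052/(-15591) + (-3 - 1/262*11 + (304/5)/(-276))/(-354883) = 469052*(-1/15591) + (-3 - 11/262 + (304/5)*(-1/276))*(-1/354883) = -469052/15591 + (-3 - 11/262 - 76/345)*(-1/354883) = -469052/15591 - 294877/90390*(-1/354883) = -469052/15591 + 294877/32077874370 = -5015395510523311/166708713100890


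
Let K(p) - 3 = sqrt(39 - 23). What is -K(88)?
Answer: -7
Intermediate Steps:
K(p) = 7 (K(p) = 3 + sqrt(39 - 23) = 3 + sqrt(16) = 3 + 4 = 7)
-K(88) = -1*7 = -7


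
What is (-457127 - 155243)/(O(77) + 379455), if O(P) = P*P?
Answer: -306185/192692 ≈ -1.5890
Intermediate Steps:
O(P) = P**2
(-457127 - 155243)/(O(77) + 379455) = (-457127 - 155243)/(77**2 + 379455) = -612370/(5929 + 379455) = -612370/385384 = -612370*1/385384 = -306185/192692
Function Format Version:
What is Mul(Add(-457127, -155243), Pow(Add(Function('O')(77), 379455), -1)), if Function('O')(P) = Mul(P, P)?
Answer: Rational(-306185, 192692) ≈ -1.5890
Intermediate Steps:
Function('O')(P) = Pow(P, 2)
Mul(Add(-457127, -155243), Pow(Add(Function('O')(77), 379455), -1)) = Mul(Add(-457127, -155243), Pow(Add(Pow(77, 2), 379455), -1)) = Mul(-612370, Pow(Add(5929, 379455), -1)) = Mul(-612370, Pow(385384, -1)) = Mul(-612370, Rational(1, 385384)) = Rational(-306185, 192692)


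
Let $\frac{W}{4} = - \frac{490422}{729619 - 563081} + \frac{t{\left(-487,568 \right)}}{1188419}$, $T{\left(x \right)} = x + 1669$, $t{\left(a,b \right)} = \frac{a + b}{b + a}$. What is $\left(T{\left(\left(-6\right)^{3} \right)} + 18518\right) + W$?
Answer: $\frac{1975133785517821}{98958461711} \approx 19959.0$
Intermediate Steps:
$t{\left(a,b \right)} = 1$ ($t{\left(a,b \right)} = \frac{a + b}{a + b} = 1$)
$T{\left(x \right)} = 1669 + x$
$W = - \frac{1165653312560}{98958461711}$ ($W = 4 \left(- \frac{490422}{729619 - 563081} + 1 \cdot \frac{1}{1188419}\right) = 4 \left(- \frac{490422}{166538} + \frac{1}{1188419}\right) = 4 \left(\left(-490422\right) \frac{1}{166538} + \frac{1}{1188419}\right) = 4 \left(- \frac{245211}{83269} + \frac{1}{1188419}\right) = 4 \left(- \frac{291413328140}{98958461711}\right) = - \frac{1165653312560}{98958461711} \approx -11.779$)
$\left(T{\left(\left(-6\right)^{3} \right)} + 18518\right) + W = \left(\left(1669 + \left(-6\right)^{3}\right) + 18518\right) - \frac{1165653312560}{98958461711} = \left(\left(1669 - 216\right) + 18518\right) - \frac{1165653312560}{98958461711} = \left(1453 + 18518\right) - \frac{1165653312560}{98958461711} = 19971 - \frac{1165653312560}{98958461711} = \frac{1975133785517821}{98958461711}$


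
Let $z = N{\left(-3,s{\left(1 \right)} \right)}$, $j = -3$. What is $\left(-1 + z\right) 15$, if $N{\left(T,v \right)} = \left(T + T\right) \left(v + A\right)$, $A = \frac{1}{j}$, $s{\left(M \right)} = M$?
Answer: $-75$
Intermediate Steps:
$A = - \frac{1}{3}$ ($A = \frac{1}{-3} = - \frac{1}{3} \approx -0.33333$)
$N{\left(T,v \right)} = 2 T \left(- \frac{1}{3} + v\right)$ ($N{\left(T,v \right)} = \left(T + T\right) \left(v - \frac{1}{3}\right) = 2 T \left(- \frac{1}{3} + v\right)$)
$z = -4$ ($z = \frac{2}{3} \left(-3\right) \left(-1 + 3 \cdot 1\right) = \frac{2}{3} \left(-3\right) \left(-1 + 3\right) = \frac{2}{3} \left(-3\right) 2 = -4$)
$\left(-1 + z\right) 15 = \left(-1 - 4\right) 15 = \left(-5\right) 15 = -75$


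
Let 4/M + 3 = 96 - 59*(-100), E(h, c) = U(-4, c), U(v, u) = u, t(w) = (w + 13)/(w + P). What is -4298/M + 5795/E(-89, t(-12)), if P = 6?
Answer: -12948497/2 ≈ -6.4742e+6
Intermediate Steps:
t(w) = (13 + w)/(6 + w) (t(w) = (w + 13)/(w + 6) = (13 + w)/(6 + w))
E(h, c) = c
M = 4/5993 (M = 4/(-3 + (96 - 59*(-100))) = 4/(-3 + (96 + 5900)) = 4/(-3 + 5996) = 4/5993 ≈ 0.00066745)
-4298/M + 5795/E(-89, t(-12)) = -4298/4/5993 + 5795/(((13 - 12)/(6 - 12))) = -4298*5993/4 + 5795/((1/(-6))) = -12878957/2 + 5795/((-⅙*1)) = -12878957/2 + 5795/(-⅙) = -12878957/2 + 5795*(-6) = -12878957/2 - 34770 = -12948497/2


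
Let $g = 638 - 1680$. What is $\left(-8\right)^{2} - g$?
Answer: $1106$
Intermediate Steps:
$g = -1042$
$\left(-8\right)^{2} - g = \left(-8\right)^{2} - -1042 = 64 + 1042 = 1106$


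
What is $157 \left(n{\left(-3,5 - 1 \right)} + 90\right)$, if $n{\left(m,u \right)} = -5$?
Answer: $13345$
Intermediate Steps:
$157 \left(n{\left(-3,5 - 1 \right)} + 90\right) = 157 \left(-5 + 90\right) = 157 \cdot 85 = 13345$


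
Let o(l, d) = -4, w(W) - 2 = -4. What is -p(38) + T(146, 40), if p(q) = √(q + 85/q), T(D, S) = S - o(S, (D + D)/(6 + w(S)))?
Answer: 44 - √58102/38 ≈ 37.657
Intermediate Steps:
w(W) = -2 (w(W) = 2 - 4 = -2)
T(D, S) = 4 + S (T(D, S) = S - 1*(-4) = S + 4 = 4 + S)
-p(38) + T(146, 40) = -√(38 + 85/38) + (4 + 40) = -√(38 + 85*(1/38)) + 44 = -√(38 + 85/38) + 44 = -√(1529/38) + 44 = -√58102/38 + 44 = 44 - √58102/38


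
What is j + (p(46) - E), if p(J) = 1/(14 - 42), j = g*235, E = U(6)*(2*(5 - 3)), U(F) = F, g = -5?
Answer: -33573/28 ≈ -1199.0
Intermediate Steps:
E = 24 (E = 6*(2*(5 - 3)) = 6*(2*2) = 6*4 = 24)
j = -1175 (j = -5*235 = -1175)
p(J) = -1/28 (p(J) = 1/(-28) = -1/28)
j + (p(46) - E) = -1175 + (-1/28 - 1*24) = -1175 + (-1/28 - 24) = -1175 - 673/28 = -33573/28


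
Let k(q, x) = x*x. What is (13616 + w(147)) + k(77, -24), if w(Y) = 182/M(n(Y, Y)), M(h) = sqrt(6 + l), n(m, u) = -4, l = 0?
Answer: 14192 + 91*sqrt(6)/3 ≈ 14266.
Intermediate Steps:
M(h) = sqrt(6) (M(h) = sqrt(6 + 0) = sqrt(6))
k(q, x) = x**2
w(Y) = 91*sqrt(6)/3 (w(Y) = 182/(sqrt(6)) = 182*(sqrt(6)/6) = 91*sqrt(6)/3)
(13616 + w(147)) + k(77, -24) = (13616 + 91*sqrt(6)/3) + (-24)**2 = (13616 + 91*sqrt(6)/3) + 576 = 14192 + 91*sqrt(6)/3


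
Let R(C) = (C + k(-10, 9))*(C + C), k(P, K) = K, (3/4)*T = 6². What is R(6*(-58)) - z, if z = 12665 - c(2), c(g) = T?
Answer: 223327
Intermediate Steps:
T = 48 (T = (4/3)*6² = (4/3)*36 = 48)
c(g) = 48
z = 12617 (z = 12665 - 1*48 = 12665 - 48 = 12617)
R(C) = 2*C*(9 + C) (R(C) = (C + 9)*(C + C) = (9 + C)*(2*C) = 2*C*(9 + C))
R(6*(-58)) - z = 2*(6*(-58))*(9 + 6*(-58)) - 1*12617 = 2*(-348)*(9 - 348) - 12617 = 2*(-348)*(-339) - 12617 = 235944 - 12617 = 223327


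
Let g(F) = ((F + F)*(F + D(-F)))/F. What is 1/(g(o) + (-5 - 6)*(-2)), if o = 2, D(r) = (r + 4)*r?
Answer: 1/18 ≈ 0.055556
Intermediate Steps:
D(r) = r*(4 + r) (D(r) = (4 + r)*r = r*(4 + r))
g(F) = 2*F - 2*F*(4 - F) (g(F) = ((F + F)*(F + (-F)*(4 - F)))/F = ((2*F)*(F - F*(4 - F)))/F = (2*F*(F - F*(4 - F)))/F = 2*F - 2*F*(4 - F))
1/(g(o) + (-5 - 6)*(-2)) = 1/(2*2*(-3 + 2) + (-5 - 6)*(-2)) = 1/(2*2*(-1) - 11*(-2)) = 1/(-4 + 22) = 1/18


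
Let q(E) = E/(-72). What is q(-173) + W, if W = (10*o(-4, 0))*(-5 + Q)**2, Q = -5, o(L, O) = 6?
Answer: 432173/72 ≈ 6002.4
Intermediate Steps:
q(E) = -E/72 (q(E) = E*(-1/72) = -E/72)
W = 6000 (W = (10*6)*(-5 - 5)**2 = 60*(-10)**2 = 60*100 = 6000)
q(-173) + W = -1/72*(-173) + 6000 = 173/72 + 6000 = 432173/72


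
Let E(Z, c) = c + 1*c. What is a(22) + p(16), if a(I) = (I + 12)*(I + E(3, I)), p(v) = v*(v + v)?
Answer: 2756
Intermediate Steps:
E(Z, c) = 2*c (E(Z, c) = c + c = 2*c)
p(v) = 2*v² (p(v) = v*(2*v) = 2*v²)
a(I) = 3*I*(12 + I) (a(I) = (I + 12)*(I + 2*I) = (12 + I)*(3*I) = 3*I*(12 + I))
a(22) + p(16) = 3*22*(12 + 22) + 2*16² = 3*22*34 + 2*256 = 2244 + 512 = 2756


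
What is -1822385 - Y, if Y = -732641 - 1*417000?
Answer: -672744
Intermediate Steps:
Y = -1149641 (Y = -732641 - 417000 = -1149641)
-1822385 - Y = -1822385 - 1*(-1149641) = -1822385 + 1149641 = -672744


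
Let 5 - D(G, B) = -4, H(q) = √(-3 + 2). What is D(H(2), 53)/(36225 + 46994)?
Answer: 9/83219 ≈ 0.00010815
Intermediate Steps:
H(q) = I (H(q) = √(-1) = I)
D(G, B) = 9 (D(G, B) = 5 - 1*(-4) = 5 + 4 = 9)
D(H(2), 53)/(36225 + 46994) = 9/(36225 + 46994) = 9/83219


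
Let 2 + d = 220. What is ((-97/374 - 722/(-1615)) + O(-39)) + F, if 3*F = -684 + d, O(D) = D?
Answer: -1089157/5610 ≈ -194.15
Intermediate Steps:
d = 218 (d = -2 + 220 = 218)
F = -466/3 (F = (-684 + 218)/3 = (1/3)*(-466) = -466/3 ≈ -155.33)
((-97/374 - 722/(-1615)) + O(-39)) + F = ((-97/374 - 722/(-1615)) - 39) - 466/3 = ((-97*1/374 - 722*(-1/1615)) - 39) - 466/3 = ((-97/374 + 38/85) - 39) - 466/3 = (351/1870 - 39) - 466/3 = -72579/1870 - 466/3 = -1089157/5610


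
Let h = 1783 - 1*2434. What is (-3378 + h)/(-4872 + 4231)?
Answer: 4029/641 ≈ 6.2855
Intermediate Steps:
h = -651 (h = 1783 - 2434 = -651)
(-3378 + h)/(-4872 + 4231) = (-3378 - 651)/(-4872 + 4231) = -4029/(-641) = -4029*(-1/641) = 4029/641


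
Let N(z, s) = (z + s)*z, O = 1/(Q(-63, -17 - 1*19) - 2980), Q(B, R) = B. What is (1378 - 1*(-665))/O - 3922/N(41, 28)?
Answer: -17587469743/2829 ≈ -6.2168e+6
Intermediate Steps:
O = -1/3043 (O = 1/(-63 - 2980) = 1/(-3043) = -1/3043 ≈ -0.00032862)
N(z, s) = z*(s + z) (N(z, s) = (s + z)*z = z*(s + z))
(1378 - 1*(-665))/O - 3922/N(41, 28) = (1378 - 1*(-665))/(-1/3043) - 3922*1/(41*(28 + 41)) = (1378 + 665)*(-3043) - 3922/(41*69) = 2043*(-3043) - 3922/2829 = -6216849 - 3922*1/2829 = -6216849 - 3922/2829 = -17587469743/2829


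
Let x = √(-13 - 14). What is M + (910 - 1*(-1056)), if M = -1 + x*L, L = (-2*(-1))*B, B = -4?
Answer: 1965 - 24*I*√3 ≈ 1965.0 - 41.569*I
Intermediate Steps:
x = 3*I*√3 (x = √(-27) = 3*I*√3 ≈ 5.1962*I)
L = -8 (L = -2*(-1)*(-4) = 2*(-4) = -8)
M = -1 - 24*I*√3 (M = -1 + (3*I*√3)*(-8) = -1 - 24*I*√3 ≈ -1.0 - 41.569*I)
M + (910 - 1*(-1056)) = (-1 - 24*I*√3) + (910 - 1*(-1056)) = (-1 - 24*I*√3) + (910 + 1056) = (-1 - 24*I*√3) + 1966 = 1965 - 24*I*√3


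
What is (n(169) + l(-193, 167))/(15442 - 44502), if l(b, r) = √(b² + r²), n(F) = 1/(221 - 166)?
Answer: -1/1598300 - √65138/29060 ≈ -0.0087832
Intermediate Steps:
n(F) = 1/55
(n(169) + l(-193, 167))/(15442 - 44502) = (1/55 + √((-193)² + 167²))/(15442 - 44502) = (1/55 + √(37249 + 27889))/(-29060) = (1/55 + √65138)*(-1/29060) = -1/1598300 - √65138/29060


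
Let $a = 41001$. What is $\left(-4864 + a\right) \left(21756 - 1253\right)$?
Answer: $740916911$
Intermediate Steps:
$\left(-4864 + a\right) \left(21756 - 1253\right) = \left(-4864 + 41001\right) \left(21756 - 1253\right) = 36137 \cdot 20503 = 740916911$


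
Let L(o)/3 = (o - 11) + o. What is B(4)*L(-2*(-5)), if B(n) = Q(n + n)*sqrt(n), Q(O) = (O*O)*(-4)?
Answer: -13824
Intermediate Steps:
Q(O) = -4*O**2 (Q(O) = O**2*(-4) = -4*O**2)
B(n) = -16*n**(5/2) (B(n) = (-4*(n + n)**2)*sqrt(n) = (-4*4*n**2)*sqrt(n) = (-16*n**2)*sqrt(n) = -16*n**(5/2))
L(o) = -33 + 6*o (L(o) = 3*((o - 11) + o) = 3*((-11 + o) + o) = 3*(-11 + 2*o) = -33 + 6*o)
B(4)*L(-2*(-5)) = (-16*4**(5/2))*(-33 + 6*(-2*(-5))) = (-16*32)*(-33 + 6*10) = -512*(-33 + 60) = -512*27 = -13824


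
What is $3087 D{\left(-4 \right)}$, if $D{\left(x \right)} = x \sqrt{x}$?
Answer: $- 24696 i \approx - 24696.0 i$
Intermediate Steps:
$D{\left(x \right)} = x^{\frac{3}{2}}$
$3087 D{\left(-4 \right)} = 3087 \left(-4\right)^{\frac{3}{2}} = 3087 \left(- 8 i\right) = - 24696 i$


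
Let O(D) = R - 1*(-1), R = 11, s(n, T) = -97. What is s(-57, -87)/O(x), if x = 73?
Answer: -97/12 ≈ -8.0833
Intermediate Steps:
O(D) = 12 (O(D) = 11 - 1*(-1) = 11 + 1 = 12)
s(-57, -87)/O(x) = -97/12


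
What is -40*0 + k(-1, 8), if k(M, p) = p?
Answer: 8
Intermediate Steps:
-40*0 + k(-1, 8) = -40*0 + 8 = 0 + 8 = 8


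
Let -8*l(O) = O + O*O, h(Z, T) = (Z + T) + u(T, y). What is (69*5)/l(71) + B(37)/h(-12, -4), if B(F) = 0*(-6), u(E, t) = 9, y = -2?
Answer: -115/213 ≈ -0.53991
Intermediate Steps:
h(Z, T) = 9 + T + Z (h(Z, T) = (Z + T) + 9 = (T + Z) + 9 = 9 + T + Z)
l(O) = -O/8 - O²/8 (l(O) = -(O + O*O)/8 = -(O + O²)/8 = -O/8 - O²/8)
B(F) = 0
(69*5)/l(71) + B(37)/h(-12, -4) = (69*5)/((-⅛*71*(1 + 71))) + 0/(9 - 4 - 12) = 345/((-⅛*71*72)) + 0/(-7) = 345/(-639) + 0*(-⅐) = 345*(-1/639) + 0 = -115/213 + 0 = -115/213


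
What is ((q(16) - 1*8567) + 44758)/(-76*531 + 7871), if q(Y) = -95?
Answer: -36096/32485 ≈ -1.1112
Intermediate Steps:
((q(16) - 1*8567) + 44758)/(-76*531 + 7871) = ((-95 - 1*8567) + 44758)/(-76*531 + 7871) = ((-95 - 8567) + 44758)/(-40356 + 7871) = (-8662 + 44758)/(-32485) = 36096*(-1/32485) = -36096/32485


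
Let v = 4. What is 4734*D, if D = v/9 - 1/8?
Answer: 6049/4 ≈ 1512.3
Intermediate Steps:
D = 23/72 (D = 4/9 - 1/8 = 4*(⅑) - 1*⅛ = 4/9 - ⅛ = 23/72 ≈ 0.31944)
4734*D = 4734*(23/72) = 6049/4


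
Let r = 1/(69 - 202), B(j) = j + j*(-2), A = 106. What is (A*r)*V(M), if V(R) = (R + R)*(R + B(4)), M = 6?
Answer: -2544/133 ≈ -19.128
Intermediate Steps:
B(j) = -j (B(j) = j - 2*j = -j)
V(R) = 2*R*(-4 + R) (V(R) = (R + R)*(R - 1*4) = (2*R)*(R - 4) = (2*R)*(-4 + R) = 2*R*(-4 + R))
r = -1/133 (r = 1/(-133) = -1/133 ≈ -0.0075188)
(A*r)*V(M) = (106*(-1/133))*(2*6*(-4 + 6)) = -212*6*2/133 = -106/133*24 = -2544/133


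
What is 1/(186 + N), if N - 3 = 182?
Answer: 1/371 ≈ 0.0026954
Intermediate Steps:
N = 185 (N = 3 + 182 = 185)
1/(186 + N) = 1/(186 + 185) = 1/371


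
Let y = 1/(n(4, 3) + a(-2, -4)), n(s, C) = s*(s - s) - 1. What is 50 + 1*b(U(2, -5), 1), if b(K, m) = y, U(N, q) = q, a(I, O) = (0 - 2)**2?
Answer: 151/3 ≈ 50.333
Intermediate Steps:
a(I, O) = 4 (a(I, O) = (-2)**2 = 4)
n(s, C) = -1 (n(s, C) = s*0 - 1 = 0 - 1 = -1)
y = 1/3 (y = 1/(-1 + 4) = 1/3 ≈ 0.33333)
b(K, m) = 1/3
50 + 1*b(U(2, -5), 1) = 50 + 1*(1/3) = 50 + 1/3 = 151/3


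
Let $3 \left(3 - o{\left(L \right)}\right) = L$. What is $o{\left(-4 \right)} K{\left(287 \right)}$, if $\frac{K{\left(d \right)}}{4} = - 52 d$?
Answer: $- \frac{776048}{3} \approx -2.5868 \cdot 10^{5}$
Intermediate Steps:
$K{\left(d \right)} = - 208 d$ ($K{\left(d \right)} = 4 \left(- 52 d\right) = - 208 d$)
$o{\left(L \right)} = 3 - \frac{L}{3}$
$o{\left(-4 \right)} K{\left(287 \right)} = \left(3 - - \frac{4}{3}\right) \left(\left(-208\right) 287\right) = \left(3 + \frac{4}{3}\right) \left(-59696\right) = \frac{13}{3} \left(-59696\right) = - \frac{776048}{3}$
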